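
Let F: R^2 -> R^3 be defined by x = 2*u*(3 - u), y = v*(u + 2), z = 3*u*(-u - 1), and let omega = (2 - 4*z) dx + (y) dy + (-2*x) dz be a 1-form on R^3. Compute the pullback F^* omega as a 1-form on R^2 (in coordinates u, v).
F^* omega = (-72*u^3 + 84*u^2 + u*v^2 + 100*u + 2*v^2 + 12) du + (v*(u^2 + 4*u + 4)) dv

Using F^*(f dg) = (f ∘ F) d(g ∘ F), substitute each coordinate x_i by F_i(u, v) in f_i, and replace dx_i by d F_i = (∂F_i/∂u) du + (∂F_i/∂v) dv.
  For the x component: f_1(F) = 12*u^2 + 12*u + 2; d F_1 = (6 - 4*u) du + (0) dv
  For the y component: f_2(F) = v*(u + 2); d F_2 = (v) du + (u + 2) dv
  For the z component: f_3(F) = 4*u*(u - 3); d F_3 = (-6*u - 3) du + (0) dv
Combining and collecting du, dv coefficients:
  coeff of du: -72*u^3 + 84*u^2 + u*v^2 + 100*u + 2*v^2 + 12
  coeff of dv: v*(u^2 + 4*u + 4)
F^* omega = (-72*u^3 + 84*u^2 + u*v^2 + 100*u + 2*v^2 + 12) du + (v*(u^2 + 4*u + 4)) dv.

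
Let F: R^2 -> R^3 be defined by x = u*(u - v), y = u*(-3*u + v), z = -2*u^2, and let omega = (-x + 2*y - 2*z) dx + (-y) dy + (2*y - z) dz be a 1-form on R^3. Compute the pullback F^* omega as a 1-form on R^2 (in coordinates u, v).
F^* omega = (2*u*(-4*u^2 + 5*u*v - 2*v^2)) du + (u^2*(6*u - 4*v)) dv

Using F^*(f dg) = (f ∘ F) d(g ∘ F), substitute each coordinate x_i by F_i(u, v) in f_i, and replace dx_i by d F_i = (∂F_i/∂u) du + (∂F_i/∂v) dv.
  For the x component: f_1(F) = 3*u*(-u + v); d F_1 = (2*u - v) du + (-u) dv
  For the y component: f_2(F) = u*(3*u - v); d F_2 = (-6*u + v) du + (u) dv
  For the z component: f_3(F) = 2*u*(-2*u + v); d F_3 = (-4*u) du + (0) dv
Combining and collecting du, dv coefficients:
  coeff of du: 2*u*(-4*u^2 + 5*u*v - 2*v^2)
  coeff of dv: u^2*(6*u - 4*v)
F^* omega = (2*u*(-4*u^2 + 5*u*v - 2*v^2)) du + (u^2*(6*u - 4*v)) dv.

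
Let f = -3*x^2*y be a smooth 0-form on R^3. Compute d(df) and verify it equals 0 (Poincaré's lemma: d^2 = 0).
d(df) = 0

Step 1: df = sum_i (∂f/∂x_i) dx_i = (-6*x*y) dx + (-3*x^2) dy + (0) dz.
Step 2: Apply d again. Using the 1-form formula, the coefficient of dx ∧ dy in d(df) is ∂^2 f/∂x ∂y - ∂^2 f/∂y ∂x = (-6*x) - (-6*x) = 0 (equality of mixed partials for smooth f).
Similarly for dx ∧ dz and dy ∧ dz — all coefficients vanish. So d(df) = 0.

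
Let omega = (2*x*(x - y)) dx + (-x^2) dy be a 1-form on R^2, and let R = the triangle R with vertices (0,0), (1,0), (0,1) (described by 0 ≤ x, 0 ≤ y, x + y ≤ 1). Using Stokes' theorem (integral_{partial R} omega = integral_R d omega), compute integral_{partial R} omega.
integral_(partial R) omega = 0

Stokes: integral_partial_R omega = integral_R d omega with d omega = (∂Q/∂x - ∂P/∂y) dx ∧ dy.
  ∂Q/∂x = -2*x
  ∂P/∂y = -2*x
  integrand = ∂Q/∂x - ∂P/∂y = 0.
Integrating over R: integral_0^1 integral_0^{1-x} (0) dy dx = 0.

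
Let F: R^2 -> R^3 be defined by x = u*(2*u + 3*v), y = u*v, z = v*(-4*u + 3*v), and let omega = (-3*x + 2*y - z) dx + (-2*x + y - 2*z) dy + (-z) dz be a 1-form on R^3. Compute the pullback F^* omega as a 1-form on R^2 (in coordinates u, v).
F^* omega = (-24*u^3 - 34*u^2*v - 34*u*v^2 - 3*v^3) du + (-22*u^3 - 22*u^2*v + 21*u*v^2 - 18*v^3) dv

Using F^*(f dg) = (f ∘ F) d(g ∘ F), substitute each coordinate x_i by F_i(u, v) in f_i, and replace dx_i by d F_i = (∂F_i/∂u) du + (∂F_i/∂v) dv.
  For the x component: f_1(F) = -6*u^2 - 3*u*v - 3*v^2; d F_1 = (4*u + 3*v) du + (3*u) dv
  For the y component: f_2(F) = -4*u^2 + 3*u*v - 6*v^2; d F_2 = (v) du + (u) dv
  For the z component: f_3(F) = v*(4*u - 3*v); d F_3 = (-4*v) du + (-4*u + 6*v) dv
Combining and collecting du, dv coefficients:
  coeff of du: -24*u^3 - 34*u^2*v - 34*u*v^2 - 3*v^3
  coeff of dv: -22*u^3 - 22*u^2*v + 21*u*v^2 - 18*v^3
F^* omega = (-24*u^3 - 34*u^2*v - 34*u*v^2 - 3*v^3) du + (-22*u^3 - 22*u^2*v + 21*u*v^2 - 18*v^3) dv.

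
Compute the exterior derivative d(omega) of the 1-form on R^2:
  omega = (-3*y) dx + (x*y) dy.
d(omega) = (y + 3) dx ∧ dy

For a 1-form omega = sum_i f_i dx_i, the exterior derivative is
  d(omega) = sum_{i < j} (∂f_j/∂x_i - ∂f_i/∂x_j) dx_i ∧ dx_j.
  coefficient of dx ∧ dy: ∂f_2/∂x - ∂f_1/∂y = ∂(x*y)/∂x - ∂(-3*y)/∂y = y + 3
Assembling: d(omega) = (y + 3) dx ∧ dy.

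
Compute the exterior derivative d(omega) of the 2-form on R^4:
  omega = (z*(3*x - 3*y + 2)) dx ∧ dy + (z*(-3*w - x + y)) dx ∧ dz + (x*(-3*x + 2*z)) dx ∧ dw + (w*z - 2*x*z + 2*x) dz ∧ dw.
d(omega) = (3*x - 3*y - z + 2) dx ∧ dy ∧ dz + (-2*x - 5*z + 2) dx ∧ dz ∧ dw

For a 2-form omega = sum_{i<j} g_{ij} dx_i ∧ dx_j, the exterior derivative is
  d(omega) = sum_{i<j} d(g_{ij}) ∧ dx_i ∧ dx_j = sum_{i<j, k} (∂g_{ij}/∂x_k) dx_k ∧ dx_i ∧ dx_j.
Expand each term, using dx_k ∧ dx_i ∧ dx_j = sgn(permutation) dx_{(a)} ∧ dx_{(b)} ∧ dx_{(c)} with (a < b < c) sorted:
  d(z*(3*x - 3*y + 2)) includes (∂/∂z)(z*(3*x - 3*y + 2)) dz = (3*x - 3*y + 2) dz, which multiplied by dx ∧ dy gives (3*x - 3*y + 2) dx ∧ dy ∧ dz
  d(z*(-3*w - x + y)) includes (∂/∂y)(z*(-3*w - x + y)) dy = (z) dy, which multiplied by dx ∧ dz gives (-z) dx ∧ dy ∧ dz
  d(z*(-3*w - x + y)) includes (∂/∂w)(z*(-3*w - x + y)) dw = (-3*z) dw, which multiplied by dx ∧ dz gives (-3*z) dx ∧ dz ∧ dw
  d(x*(-3*x + 2*z)) includes (∂/∂z)(x*(-3*x + 2*z)) dz = (2*x) dz, which multiplied by dx ∧ dw gives (-2*x) dx ∧ dz ∧ dw
  d(w*z - 2*x*z + 2*x) includes (∂/∂x)(w*z - 2*x*z + 2*x) dx = (2 - 2*z) dx, which multiplied by dz ∧ dw gives (2 - 2*z) dx ∧ dz ∧ dw
Collecting like 3-forms: d(omega) = (3*x - 3*y - z + 2) dx ∧ dy ∧ dz + (-2*x - 5*z + 2) dx ∧ dz ∧ dw.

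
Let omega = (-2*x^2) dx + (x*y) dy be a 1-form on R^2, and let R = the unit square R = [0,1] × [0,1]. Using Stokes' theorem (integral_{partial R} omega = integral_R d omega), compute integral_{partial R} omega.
integral_(partial R) omega = 1/2

Stokes: integral_partial_R omega = integral_R d omega with d omega = (∂Q/∂x - ∂P/∂y) dx ∧ dy.
  ∂Q/∂x = y
  ∂P/∂y = 0
  integrand = ∂Q/∂x - ∂P/∂y = y.
Integrating over R: integral_0^1 integral_0^1 (y) dx dy = 1/2.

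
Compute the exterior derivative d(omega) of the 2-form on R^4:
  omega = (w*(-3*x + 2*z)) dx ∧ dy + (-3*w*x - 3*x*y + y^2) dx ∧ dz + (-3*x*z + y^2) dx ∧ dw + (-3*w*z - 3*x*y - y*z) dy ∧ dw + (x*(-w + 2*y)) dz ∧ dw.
d(omega) = (2*w + 3*x - 2*y) dx ∧ dy ∧ dz + (-3*x - 5*y + 2*z) dx ∧ dy ∧ dw + (-w + 2*y) dx ∧ dz ∧ dw + (3*w + 2*x + y) dy ∧ dz ∧ dw

For a 2-form omega = sum_{i<j} g_{ij} dx_i ∧ dx_j, the exterior derivative is
  d(omega) = sum_{i<j} d(g_{ij}) ∧ dx_i ∧ dx_j = sum_{i<j, k} (∂g_{ij}/∂x_k) dx_k ∧ dx_i ∧ dx_j.
Expand each term, using dx_k ∧ dx_i ∧ dx_j = sgn(permutation) dx_{(a)} ∧ dx_{(b)} ∧ dx_{(c)} with (a < b < c) sorted:
  d(w*(-3*x + 2*z)) includes (∂/∂z)(w*(-3*x + 2*z)) dz = (2*w) dz, which multiplied by dx ∧ dy gives (2*w) dx ∧ dy ∧ dz
  d(w*(-3*x + 2*z)) includes (∂/∂w)(w*(-3*x + 2*z)) dw = (-3*x + 2*z) dw, which multiplied by dx ∧ dy gives (-3*x + 2*z) dx ∧ dy ∧ dw
  d(-3*w*x - 3*x*y + y^2) includes (∂/∂y)(-3*w*x - 3*x*y + y^2) dy = (-3*x + 2*y) dy, which multiplied by dx ∧ dz gives (3*x - 2*y) dx ∧ dy ∧ dz
  d(-3*w*x - 3*x*y + y^2) includes (∂/∂w)(-3*w*x - 3*x*y + y^2) dw = (-3*x) dw, which multiplied by dx ∧ dz gives (-3*x) dx ∧ dz ∧ dw
  d(-3*x*z + y^2) includes (∂/∂y)(-3*x*z + y^2) dy = (2*y) dy, which multiplied by dx ∧ dw gives (-2*y) dx ∧ dy ∧ dw
  d(-3*x*z + y^2) includes (∂/∂z)(-3*x*z + y^2) dz = (-3*x) dz, which multiplied by dx ∧ dw gives (3*x) dx ∧ dz ∧ dw
  d(-3*w*z - 3*x*y - y*z) includes (∂/∂x)(-3*w*z - 3*x*y - y*z) dx = (-3*y) dx, which multiplied by dy ∧ dw gives (-3*y) dx ∧ dy ∧ dw
  d(-3*w*z - 3*x*y - y*z) includes (∂/∂z)(-3*w*z - 3*x*y - y*z) dz = (-3*w - y) dz, which multiplied by dy ∧ dw gives (3*w + y) dy ∧ dz ∧ dw
  d(x*(-w + 2*y)) includes (∂/∂x)(x*(-w + 2*y)) dx = (-w + 2*y) dx, which multiplied by dz ∧ dw gives (-w + 2*y) dx ∧ dz ∧ dw
  d(x*(-w + 2*y)) includes (∂/∂y)(x*(-w + 2*y)) dy = (2*x) dy, which multiplied by dz ∧ dw gives (2*x) dy ∧ dz ∧ dw
Collecting like 3-forms: d(omega) = (2*w + 3*x - 2*y) dx ∧ dy ∧ dz + (-3*x - 5*y + 2*z) dx ∧ dy ∧ dw + (-w + 2*y) dx ∧ dz ∧ dw + (3*w + 2*x + y) dy ∧ dz ∧ dw.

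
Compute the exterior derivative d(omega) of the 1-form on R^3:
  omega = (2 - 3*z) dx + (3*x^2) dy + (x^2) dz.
d(omega) = (6*x) dx ∧ dy + (2*x + 3) dx ∧ dz

For a 1-form omega = sum_i f_i dx_i, the exterior derivative is
  d(omega) = sum_{i < j} (∂f_j/∂x_i - ∂f_i/∂x_j) dx_i ∧ dx_j.
  coefficient of dx ∧ dy: ∂f_2/∂x - ∂f_1/∂y = ∂(3*x^2)/∂x - ∂(2 - 3*z)/∂y = 6*x
  coefficient of dx ∧ dz: ∂f_3/∂x - ∂f_1/∂z = ∂(x^2)/∂x - ∂(2 - 3*z)/∂z = 2*x + 3
Assembling: d(omega) = (6*x) dx ∧ dy + (2*x + 3) dx ∧ dz.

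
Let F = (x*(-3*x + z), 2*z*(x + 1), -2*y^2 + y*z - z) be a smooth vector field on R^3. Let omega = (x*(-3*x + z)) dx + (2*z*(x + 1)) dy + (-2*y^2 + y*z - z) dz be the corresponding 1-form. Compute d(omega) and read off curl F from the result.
d(omega) = (-2*x - 4*y + z - 2) dy ∧ dz + (x) dz ∧ dx + (2*z) dx ∧ dy; curl F = (-2*x - 4*y + z - 2, x, 2*z)

d omega = sum_{i<j} (∂f_j/∂x_i - ∂f_i/∂x_j) dx_i ∧ dx_j. Under the identification (dy ∧ dz, dz ∧ dx, dx ∧ dy) ↔ (e_x, e_y, e_z), the coefficients are exactly the components of curl F. Compute:
  ∂R/∂y - ∂Q/∂z = (-4*y + z) - (2*x + 2) = -2*x - 4*y + z - 2
  ∂P/∂z - ∂R/∂x = (x) - (0) = x
  ∂Q/∂x - ∂P/∂y = (2*z) - (0) = 2*z.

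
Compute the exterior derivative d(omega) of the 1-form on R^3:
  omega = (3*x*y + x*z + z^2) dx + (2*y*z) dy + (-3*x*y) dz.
d(omega) = (-3*x) dx ∧ dy + (-x - 3*y - 2*z) dx ∧ dz + (-3*x - 2*y) dy ∧ dz

For a 1-form omega = sum_i f_i dx_i, the exterior derivative is
  d(omega) = sum_{i < j} (∂f_j/∂x_i - ∂f_i/∂x_j) dx_i ∧ dx_j.
  coefficient of dx ∧ dy: ∂f_2/∂x - ∂f_1/∂y = ∂(2*y*z)/∂x - ∂(3*x*y + x*z + z^2)/∂y = -3*x
  coefficient of dx ∧ dz: ∂f_3/∂x - ∂f_1/∂z = ∂(-3*x*y)/∂x - ∂(3*x*y + x*z + z^2)/∂z = -x - 3*y - 2*z
  coefficient of dy ∧ dz: ∂f_3/∂y - ∂f_2/∂z = ∂(-3*x*y)/∂y - ∂(2*y*z)/∂z = -3*x - 2*y
Assembling: d(omega) = (-3*x) dx ∧ dy + (-x - 3*y - 2*z) dx ∧ dz + (-3*x - 2*y) dy ∧ dz.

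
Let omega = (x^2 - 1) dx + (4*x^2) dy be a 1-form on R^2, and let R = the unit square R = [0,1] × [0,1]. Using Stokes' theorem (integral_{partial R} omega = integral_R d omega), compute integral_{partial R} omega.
integral_(partial R) omega = 4

Stokes: integral_partial_R omega = integral_R d omega with d omega = (∂Q/∂x - ∂P/∂y) dx ∧ dy.
  ∂Q/∂x = 8*x
  ∂P/∂y = 0
  integrand = ∂Q/∂x - ∂P/∂y = 8*x.
Integrating over R: integral_0^1 integral_0^1 (8*x) dx dy = 4.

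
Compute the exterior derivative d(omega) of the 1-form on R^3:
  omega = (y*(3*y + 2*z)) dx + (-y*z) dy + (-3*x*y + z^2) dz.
d(omega) = (-6*y - 2*z) dx ∧ dy + (-5*y) dx ∧ dz + (-3*x + y) dy ∧ dz

For a 1-form omega = sum_i f_i dx_i, the exterior derivative is
  d(omega) = sum_{i < j} (∂f_j/∂x_i - ∂f_i/∂x_j) dx_i ∧ dx_j.
  coefficient of dx ∧ dy: ∂f_2/∂x - ∂f_1/∂y = ∂(-y*z)/∂x - ∂(y*(3*y + 2*z))/∂y = -6*y - 2*z
  coefficient of dx ∧ dz: ∂f_3/∂x - ∂f_1/∂z = ∂(-3*x*y + z^2)/∂x - ∂(y*(3*y + 2*z))/∂z = -5*y
  coefficient of dy ∧ dz: ∂f_3/∂y - ∂f_2/∂z = ∂(-3*x*y + z^2)/∂y - ∂(-y*z)/∂z = -3*x + y
Assembling: d(omega) = (-6*y - 2*z) dx ∧ dy + (-5*y) dx ∧ dz + (-3*x + y) dy ∧ dz.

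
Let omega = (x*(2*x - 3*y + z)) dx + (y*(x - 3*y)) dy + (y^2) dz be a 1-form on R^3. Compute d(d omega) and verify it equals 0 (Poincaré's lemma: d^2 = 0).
d(d omega) = 0

Step 1: d omega = sum_{i<j} (∂f_j/∂x_i - ∂f_i/∂x_j) dx_i ∧ dx_j:
  coeff of dx ∧ dy: 3*x + y
  coeff of dx ∧ dz: -x
  coeff of dy ∧ dz: 2*y
Step 2: Apply d again to each 2-form coefficient. The only possible 3-form in R^3 is dx ∧ dy ∧ dz, with coefficient
  ∂(coeff of dy∧dz)/∂x - ∂(coeff of dx∧dz)/∂y + ∂(coeff of dx∧dy)/∂z
  = ∂/∂x (2*y) - ∂/∂y (-x) + ∂/∂z (3*x + y).
Each of these terms simplifies to sums of mixed partials that cancel in pairs. The result is 0 (by equality of mixed partials for smooth functions — Schwarz / Clairaut).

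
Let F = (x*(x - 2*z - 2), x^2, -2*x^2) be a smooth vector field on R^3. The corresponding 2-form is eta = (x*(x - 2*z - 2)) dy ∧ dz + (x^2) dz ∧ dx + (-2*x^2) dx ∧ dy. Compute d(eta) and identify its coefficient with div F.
d(eta) = (2*x - 2*z - 2) dx ∧ dy ∧ dz; div F = 2*x - 2*z - 2

For a 2-form in R^3 of the form above, applying d gives a 3-form with coefficient ∂P/∂x + ∂Q/∂y + ∂R/∂z:
  ∂P/∂x = 2*x - 2*z - 2
  ∂Q/∂y = 0
  ∂R/∂z = 0
Sum = 2*x - 2*z - 2, which is exactly div F.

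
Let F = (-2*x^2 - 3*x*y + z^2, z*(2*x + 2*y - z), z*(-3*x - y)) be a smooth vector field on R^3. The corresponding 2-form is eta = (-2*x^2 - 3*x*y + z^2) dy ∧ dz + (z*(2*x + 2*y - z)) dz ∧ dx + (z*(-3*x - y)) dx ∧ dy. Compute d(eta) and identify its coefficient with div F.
d(eta) = (-7*x - 4*y + 2*z) dx ∧ dy ∧ dz; div F = -7*x - 4*y + 2*z

For a 2-form in R^3 of the form above, applying d gives a 3-form with coefficient ∂P/∂x + ∂Q/∂y + ∂R/∂z:
  ∂P/∂x = -4*x - 3*y
  ∂Q/∂y = 2*z
  ∂R/∂z = -3*x - y
Sum = -7*x - 4*y + 2*z, which is exactly div F.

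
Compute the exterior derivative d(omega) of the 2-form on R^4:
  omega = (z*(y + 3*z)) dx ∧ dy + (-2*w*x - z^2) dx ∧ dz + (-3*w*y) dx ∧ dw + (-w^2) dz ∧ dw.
d(omega) = (y + 6*z) dx ∧ dy ∧ dz + (-2*x) dx ∧ dz ∧ dw + (3*w) dx ∧ dy ∧ dw

For a 2-form omega = sum_{i<j} g_{ij} dx_i ∧ dx_j, the exterior derivative is
  d(omega) = sum_{i<j} d(g_{ij}) ∧ dx_i ∧ dx_j = sum_{i<j, k} (∂g_{ij}/∂x_k) dx_k ∧ dx_i ∧ dx_j.
Expand each term, using dx_k ∧ dx_i ∧ dx_j = sgn(permutation) dx_{(a)} ∧ dx_{(b)} ∧ dx_{(c)} with (a < b < c) sorted:
  d(z*(y + 3*z)) includes (∂/∂z)(z*(y + 3*z)) dz = (y + 6*z) dz, which multiplied by dx ∧ dy gives (y + 6*z) dx ∧ dy ∧ dz
  d(-2*w*x - z^2) includes (∂/∂w)(-2*w*x - z^2) dw = (-2*x) dw, which multiplied by dx ∧ dz gives (-2*x) dx ∧ dz ∧ dw
  d(-3*w*y) includes (∂/∂y)(-3*w*y) dy = (-3*w) dy, which multiplied by dx ∧ dw gives (3*w) dx ∧ dy ∧ dw
Collecting like 3-forms: d(omega) = (y + 6*z) dx ∧ dy ∧ dz + (-2*x) dx ∧ dz ∧ dw + (3*w) dx ∧ dy ∧ dw.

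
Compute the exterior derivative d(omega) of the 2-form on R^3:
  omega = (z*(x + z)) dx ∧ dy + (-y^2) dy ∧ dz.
d(omega) = (x + 2*z) dx ∧ dy ∧ dz

For a 2-form omega = sum_{i<j} g_{ij} dx_i ∧ dx_j, the exterior derivative is
  d(omega) = sum_{i<j} d(g_{ij}) ∧ dx_i ∧ dx_j = sum_{i<j, k} (∂g_{ij}/∂x_k) dx_k ∧ dx_i ∧ dx_j.
Expand each term, using dx_k ∧ dx_i ∧ dx_j = sgn(permutation) dx_{(a)} ∧ dx_{(b)} ∧ dx_{(c)} with (a < b < c) sorted:
  d(z*(x + z)) includes (∂/∂z)(z*(x + z)) dz = (x + 2*z) dz, which multiplied by dx ∧ dy gives (x + 2*z) dx ∧ dy ∧ dz
Collecting like 3-forms: d(omega) = (x + 2*z) dx ∧ dy ∧ dz.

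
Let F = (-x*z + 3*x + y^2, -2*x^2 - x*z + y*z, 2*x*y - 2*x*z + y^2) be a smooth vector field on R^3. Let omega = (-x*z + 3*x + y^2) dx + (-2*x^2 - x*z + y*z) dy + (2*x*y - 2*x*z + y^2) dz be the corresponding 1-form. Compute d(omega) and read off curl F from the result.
d(omega) = (3*x + y) dy ∧ dz + (-x - 2*y + 2*z) dz ∧ dx + (-4*x - 2*y - z) dx ∧ dy; curl F = (3*x + y, -x - 2*y + 2*z, -4*x - 2*y - z)

d omega = sum_{i<j} (∂f_j/∂x_i - ∂f_i/∂x_j) dx_i ∧ dx_j. Under the identification (dy ∧ dz, dz ∧ dx, dx ∧ dy) ↔ (e_x, e_y, e_z), the coefficients are exactly the components of curl F. Compute:
  ∂R/∂y - ∂Q/∂z = (2*x + 2*y) - (-x + y) = 3*x + y
  ∂P/∂z - ∂R/∂x = (-x) - (2*y - 2*z) = -x - 2*y + 2*z
  ∂Q/∂x - ∂P/∂y = (-4*x - z) - (2*y) = -4*x - 2*y - z.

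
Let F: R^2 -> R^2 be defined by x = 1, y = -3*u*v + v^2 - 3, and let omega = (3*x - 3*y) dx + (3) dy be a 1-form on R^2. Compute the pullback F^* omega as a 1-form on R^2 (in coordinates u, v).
F^* omega = (-9*v) du + (-9*u + 6*v) dv

Using F^*(f dg) = (f ∘ F) d(g ∘ F), substitute each coordinate x_i by F_i(u, v) in f_i, and replace dx_i by d F_i = (∂F_i/∂u) du + (∂F_i/∂v) dv.
  For the x component: f_1(F) = 9*u*v - 3*v^2 + 12; d F_1 = (0) du + (0) dv
  For the y component: f_2(F) = 3; d F_2 = (-3*v) du + (-3*u + 2*v) dv
Combining and collecting du, dv coefficients:
  coeff of du: -9*v
  coeff of dv: -9*u + 6*v
F^* omega = (-9*v) du + (-9*u + 6*v) dv.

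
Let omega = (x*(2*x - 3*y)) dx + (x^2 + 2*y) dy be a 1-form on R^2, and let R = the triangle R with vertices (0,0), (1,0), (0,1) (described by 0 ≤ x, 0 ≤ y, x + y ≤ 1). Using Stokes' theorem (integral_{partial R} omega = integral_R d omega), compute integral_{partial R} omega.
integral_(partial R) omega = 5/6

Stokes: integral_partial_R omega = integral_R d omega with d omega = (∂Q/∂x - ∂P/∂y) dx ∧ dy.
  ∂Q/∂x = 2*x
  ∂P/∂y = -3*x
  integrand = ∂Q/∂x - ∂P/∂y = 5*x.
Integrating over R: integral_0^1 integral_0^{1-x} (5*x) dy dx = 5/6.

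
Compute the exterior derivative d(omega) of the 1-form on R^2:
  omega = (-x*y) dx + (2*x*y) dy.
d(omega) = (x + 2*y) dx ∧ dy

For a 1-form omega = sum_i f_i dx_i, the exterior derivative is
  d(omega) = sum_{i < j} (∂f_j/∂x_i - ∂f_i/∂x_j) dx_i ∧ dx_j.
  coefficient of dx ∧ dy: ∂f_2/∂x - ∂f_1/∂y = ∂(2*x*y)/∂x - ∂(-x*y)/∂y = x + 2*y
Assembling: d(omega) = (x + 2*y) dx ∧ dy.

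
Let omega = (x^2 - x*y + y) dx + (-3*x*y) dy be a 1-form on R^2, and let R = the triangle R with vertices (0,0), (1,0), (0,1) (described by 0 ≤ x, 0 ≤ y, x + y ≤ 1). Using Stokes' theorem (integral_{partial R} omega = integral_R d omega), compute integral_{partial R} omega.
integral_(partial R) omega = -5/6

Stokes: integral_partial_R omega = integral_R d omega with d omega = (∂Q/∂x - ∂P/∂y) dx ∧ dy.
  ∂Q/∂x = -3*y
  ∂P/∂y = 1 - x
  integrand = ∂Q/∂x - ∂P/∂y = x - 3*y - 1.
Integrating over R: integral_0^1 integral_0^{1-x} (x - 3*y - 1) dy dx = -5/6.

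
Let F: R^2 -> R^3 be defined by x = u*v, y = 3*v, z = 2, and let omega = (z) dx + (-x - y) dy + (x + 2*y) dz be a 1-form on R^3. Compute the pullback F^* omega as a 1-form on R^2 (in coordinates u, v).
F^* omega = (2*v) du + (-3*u*v + 2*u - 9*v) dv

Using F^*(f dg) = (f ∘ F) d(g ∘ F), substitute each coordinate x_i by F_i(u, v) in f_i, and replace dx_i by d F_i = (∂F_i/∂u) du + (∂F_i/∂v) dv.
  For the x component: f_1(F) = 2; d F_1 = (v) du + (u) dv
  For the y component: f_2(F) = v*(-u - 3); d F_2 = (0) du + (3) dv
  For the z component: f_3(F) = v*(u + 6); d F_3 = (0) du + (0) dv
Combining and collecting du, dv coefficients:
  coeff of du: 2*v
  coeff of dv: -3*u*v + 2*u - 9*v
F^* omega = (2*v) du + (-3*u*v + 2*u - 9*v) dv.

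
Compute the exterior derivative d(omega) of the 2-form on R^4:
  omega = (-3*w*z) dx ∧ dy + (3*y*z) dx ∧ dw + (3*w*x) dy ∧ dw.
d(omega) = (-3*w) dx ∧ dy ∧ dz + (3*w - 6*z) dx ∧ dy ∧ dw + (-3*y) dx ∧ dz ∧ dw

For a 2-form omega = sum_{i<j} g_{ij} dx_i ∧ dx_j, the exterior derivative is
  d(omega) = sum_{i<j} d(g_{ij}) ∧ dx_i ∧ dx_j = sum_{i<j, k} (∂g_{ij}/∂x_k) dx_k ∧ dx_i ∧ dx_j.
Expand each term, using dx_k ∧ dx_i ∧ dx_j = sgn(permutation) dx_{(a)} ∧ dx_{(b)} ∧ dx_{(c)} with (a < b < c) sorted:
  d(-3*w*z) includes (∂/∂z)(-3*w*z) dz = (-3*w) dz, which multiplied by dx ∧ dy gives (-3*w) dx ∧ dy ∧ dz
  d(-3*w*z) includes (∂/∂w)(-3*w*z) dw = (-3*z) dw, which multiplied by dx ∧ dy gives (-3*z) dx ∧ dy ∧ dw
  d(3*y*z) includes (∂/∂y)(3*y*z) dy = (3*z) dy, which multiplied by dx ∧ dw gives (-3*z) dx ∧ dy ∧ dw
  d(3*y*z) includes (∂/∂z)(3*y*z) dz = (3*y) dz, which multiplied by dx ∧ dw gives (-3*y) dx ∧ dz ∧ dw
  d(3*w*x) includes (∂/∂x)(3*w*x) dx = (3*w) dx, which multiplied by dy ∧ dw gives (3*w) dx ∧ dy ∧ dw
Collecting like 3-forms: d(omega) = (-3*w) dx ∧ dy ∧ dz + (3*w - 6*z) dx ∧ dy ∧ dw + (-3*y) dx ∧ dz ∧ dw.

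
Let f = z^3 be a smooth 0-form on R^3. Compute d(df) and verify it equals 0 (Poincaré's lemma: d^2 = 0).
d(df) = 0

Step 1: df = sum_i (∂f/∂x_i) dx_i = (0) dx + (0) dy + (3*z^2) dz.
Step 2: Apply d again. Using the 1-form formula, the coefficient of dx ∧ dy in d(df) is ∂^2 f/∂x ∂y - ∂^2 f/∂y ∂x = (0) - (0) = 0 (equality of mixed partials for smooth f).
Similarly for dx ∧ dz and dy ∧ dz — all coefficients vanish. So d(df) = 0.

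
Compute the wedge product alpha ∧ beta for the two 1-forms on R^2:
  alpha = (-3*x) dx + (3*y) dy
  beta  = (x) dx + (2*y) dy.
alpha ∧ beta = (-9*x*y) dx ∧ dy

Distribute the wedge, using dx_i ∧ dx_j = -dx_j ∧ dx_i and dx_i ∧ dx_i = 0. For each pair (i, j) with i < j, the coefficient of dx_i ∧ dx_j in alpha ∧ beta is (alpha_i * beta_j - alpha_j * beta_i). Collecting: alpha ∧ beta = (-9*x*y) dx ∧ dy.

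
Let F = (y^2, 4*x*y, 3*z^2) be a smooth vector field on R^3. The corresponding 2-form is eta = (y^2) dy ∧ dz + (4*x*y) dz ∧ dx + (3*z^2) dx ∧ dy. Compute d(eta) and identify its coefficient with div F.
d(eta) = (4*x + 6*z) dx ∧ dy ∧ dz; div F = 4*x + 6*z

For a 2-form in R^3 of the form above, applying d gives a 3-form with coefficient ∂P/∂x + ∂Q/∂y + ∂R/∂z:
  ∂P/∂x = 0
  ∂Q/∂y = 4*x
  ∂R/∂z = 6*z
Sum = 4*x + 6*z, which is exactly div F.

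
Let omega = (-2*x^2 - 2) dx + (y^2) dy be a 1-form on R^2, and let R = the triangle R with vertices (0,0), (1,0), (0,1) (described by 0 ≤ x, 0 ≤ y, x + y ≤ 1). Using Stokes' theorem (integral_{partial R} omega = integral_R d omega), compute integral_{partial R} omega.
integral_(partial R) omega = 0

Stokes: integral_partial_R omega = integral_R d omega with d omega = (∂Q/∂x - ∂P/∂y) dx ∧ dy.
  ∂Q/∂x = 0
  ∂P/∂y = 0
  integrand = ∂Q/∂x - ∂P/∂y = 0.
Integrating over R: integral_0^1 integral_0^{1-x} (0) dy dx = 0.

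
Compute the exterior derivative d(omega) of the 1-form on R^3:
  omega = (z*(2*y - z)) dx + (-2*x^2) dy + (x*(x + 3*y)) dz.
d(omega) = (-4*x - 2*z) dx ∧ dy + (2*x + y + 2*z) dx ∧ dz + (3*x) dy ∧ dz

For a 1-form omega = sum_i f_i dx_i, the exterior derivative is
  d(omega) = sum_{i < j} (∂f_j/∂x_i - ∂f_i/∂x_j) dx_i ∧ dx_j.
  coefficient of dx ∧ dy: ∂f_2/∂x - ∂f_1/∂y = ∂(-2*x^2)/∂x - ∂(z*(2*y - z))/∂y = -4*x - 2*z
  coefficient of dx ∧ dz: ∂f_3/∂x - ∂f_1/∂z = ∂(x*(x + 3*y))/∂x - ∂(z*(2*y - z))/∂z = 2*x + y + 2*z
  coefficient of dy ∧ dz: ∂f_3/∂y - ∂f_2/∂z = ∂(x*(x + 3*y))/∂y - ∂(-2*x^2)/∂z = 3*x
Assembling: d(omega) = (-4*x - 2*z) dx ∧ dy + (2*x + y + 2*z) dx ∧ dz + (3*x) dy ∧ dz.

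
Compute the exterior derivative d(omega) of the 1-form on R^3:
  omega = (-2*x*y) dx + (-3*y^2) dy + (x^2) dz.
d(omega) = (2*x) dx ∧ dy + (2*x) dx ∧ dz

For a 1-form omega = sum_i f_i dx_i, the exterior derivative is
  d(omega) = sum_{i < j} (∂f_j/∂x_i - ∂f_i/∂x_j) dx_i ∧ dx_j.
  coefficient of dx ∧ dy: ∂f_2/∂x - ∂f_1/∂y = ∂(-3*y^2)/∂x - ∂(-2*x*y)/∂y = 2*x
  coefficient of dx ∧ dz: ∂f_3/∂x - ∂f_1/∂z = ∂(x^2)/∂x - ∂(-2*x*y)/∂z = 2*x
Assembling: d(omega) = (2*x) dx ∧ dy + (2*x) dx ∧ dz.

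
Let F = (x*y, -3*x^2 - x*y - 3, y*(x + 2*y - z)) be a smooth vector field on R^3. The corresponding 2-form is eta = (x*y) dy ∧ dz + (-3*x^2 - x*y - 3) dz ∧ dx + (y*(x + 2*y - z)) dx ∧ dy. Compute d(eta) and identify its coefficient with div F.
d(eta) = (-x) dx ∧ dy ∧ dz; div F = -x

For a 2-form in R^3 of the form above, applying d gives a 3-form with coefficient ∂P/∂x + ∂Q/∂y + ∂R/∂z:
  ∂P/∂x = y
  ∂Q/∂y = -x
  ∂R/∂z = -y
Sum = -x, which is exactly div F.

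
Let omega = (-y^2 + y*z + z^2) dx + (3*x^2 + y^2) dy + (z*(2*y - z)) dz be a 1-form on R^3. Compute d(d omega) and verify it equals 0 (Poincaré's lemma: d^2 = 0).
d(d omega) = 0

Step 1: d omega = sum_{i<j} (∂f_j/∂x_i - ∂f_i/∂x_j) dx_i ∧ dx_j:
  coeff of dx ∧ dy: 6*x + 2*y - z
  coeff of dx ∧ dz: -y - 2*z
  coeff of dy ∧ dz: 2*z
Step 2: Apply d again to each 2-form coefficient. The only possible 3-form in R^3 is dx ∧ dy ∧ dz, with coefficient
  ∂(coeff of dy∧dz)/∂x - ∂(coeff of dx∧dz)/∂y + ∂(coeff of dx∧dy)/∂z
  = ∂/∂x (2*z) - ∂/∂y (-y - 2*z) + ∂/∂z (6*x + 2*y - z).
Each of these terms simplifies to sums of mixed partials that cancel in pairs. The result is 0 (by equality of mixed partials for smooth functions — Schwarz / Clairaut).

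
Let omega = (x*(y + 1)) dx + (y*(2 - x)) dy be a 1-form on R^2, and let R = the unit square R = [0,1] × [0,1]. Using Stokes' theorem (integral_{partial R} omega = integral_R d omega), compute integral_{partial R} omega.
integral_(partial R) omega = -1

Stokes: integral_partial_R omega = integral_R d omega with d omega = (∂Q/∂x - ∂P/∂y) dx ∧ dy.
  ∂Q/∂x = -y
  ∂P/∂y = x
  integrand = ∂Q/∂x - ∂P/∂y = -x - y.
Integrating over R: integral_0^1 integral_0^1 (-x - y) dx dy = -1.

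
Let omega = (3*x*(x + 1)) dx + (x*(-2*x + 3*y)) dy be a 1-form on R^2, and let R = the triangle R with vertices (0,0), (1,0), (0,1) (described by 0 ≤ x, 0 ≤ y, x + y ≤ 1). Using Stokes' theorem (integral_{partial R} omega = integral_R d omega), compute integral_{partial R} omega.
integral_(partial R) omega = -1/6

Stokes: integral_partial_R omega = integral_R d omega with d omega = (∂Q/∂x - ∂P/∂y) dx ∧ dy.
  ∂Q/∂x = -4*x + 3*y
  ∂P/∂y = 0
  integrand = ∂Q/∂x - ∂P/∂y = -4*x + 3*y.
Integrating over R: integral_0^1 integral_0^{1-x} (-4*x + 3*y) dy dx = -1/6.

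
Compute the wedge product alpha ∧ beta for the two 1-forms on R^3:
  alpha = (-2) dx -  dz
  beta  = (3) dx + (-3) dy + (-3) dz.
alpha ∧ beta = (6) dx ∧ dy + (9) dx ∧ dz + (-3) dy ∧ dz

Distribute the wedge, using dx_i ∧ dx_j = -dx_j ∧ dx_i and dx_i ∧ dx_i = 0. For each pair (i, j) with i < j, the coefficient of dx_i ∧ dx_j in alpha ∧ beta is (alpha_i * beta_j - alpha_j * beta_i). Collecting: alpha ∧ beta = (6) dx ∧ dy + (9) dx ∧ dz + (-3) dy ∧ dz.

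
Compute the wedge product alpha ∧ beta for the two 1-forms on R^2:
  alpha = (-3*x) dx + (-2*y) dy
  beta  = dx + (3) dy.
alpha ∧ beta = (-9*x + 2*y) dx ∧ dy

Distribute the wedge, using dx_i ∧ dx_j = -dx_j ∧ dx_i and dx_i ∧ dx_i = 0. For each pair (i, j) with i < j, the coefficient of dx_i ∧ dx_j in alpha ∧ beta is (alpha_i * beta_j - alpha_j * beta_i). Collecting: alpha ∧ beta = (-9*x + 2*y) dx ∧ dy.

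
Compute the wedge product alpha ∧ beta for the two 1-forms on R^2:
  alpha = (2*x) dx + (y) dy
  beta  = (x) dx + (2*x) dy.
alpha ∧ beta = (x*(4*x - y)) dx ∧ dy

Distribute the wedge, using dx_i ∧ dx_j = -dx_j ∧ dx_i and dx_i ∧ dx_i = 0. For each pair (i, j) with i < j, the coefficient of dx_i ∧ dx_j in alpha ∧ beta is (alpha_i * beta_j - alpha_j * beta_i). Collecting: alpha ∧ beta = (x*(4*x - y)) dx ∧ dy.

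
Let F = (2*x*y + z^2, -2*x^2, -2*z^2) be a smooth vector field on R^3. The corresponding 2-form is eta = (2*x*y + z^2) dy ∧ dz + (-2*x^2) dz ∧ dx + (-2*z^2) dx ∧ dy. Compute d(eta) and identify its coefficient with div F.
d(eta) = (2*y - 4*z) dx ∧ dy ∧ dz; div F = 2*y - 4*z

For a 2-form in R^3 of the form above, applying d gives a 3-form with coefficient ∂P/∂x + ∂Q/∂y + ∂R/∂z:
  ∂P/∂x = 2*y
  ∂Q/∂y = 0
  ∂R/∂z = -4*z
Sum = 2*y - 4*z, which is exactly div F.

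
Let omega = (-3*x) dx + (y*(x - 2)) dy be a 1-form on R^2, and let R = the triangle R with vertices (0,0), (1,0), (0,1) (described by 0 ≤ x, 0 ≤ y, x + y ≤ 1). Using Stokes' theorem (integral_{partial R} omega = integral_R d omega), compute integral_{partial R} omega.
integral_(partial R) omega = 1/6

Stokes: integral_partial_R omega = integral_R d omega with d omega = (∂Q/∂x - ∂P/∂y) dx ∧ dy.
  ∂Q/∂x = y
  ∂P/∂y = 0
  integrand = ∂Q/∂x - ∂P/∂y = y.
Integrating over R: integral_0^1 integral_0^{1-x} (y) dy dx = 1/6.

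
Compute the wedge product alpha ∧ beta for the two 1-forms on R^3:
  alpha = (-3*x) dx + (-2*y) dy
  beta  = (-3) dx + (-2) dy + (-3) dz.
alpha ∧ beta = (6*x - 6*y) dx ∧ dy + (9*x) dx ∧ dz + (6*y) dy ∧ dz

Distribute the wedge, using dx_i ∧ dx_j = -dx_j ∧ dx_i and dx_i ∧ dx_i = 0. For each pair (i, j) with i < j, the coefficient of dx_i ∧ dx_j in alpha ∧ beta is (alpha_i * beta_j - alpha_j * beta_i). Collecting: alpha ∧ beta = (6*x - 6*y) dx ∧ dy + (9*x) dx ∧ dz + (6*y) dy ∧ dz.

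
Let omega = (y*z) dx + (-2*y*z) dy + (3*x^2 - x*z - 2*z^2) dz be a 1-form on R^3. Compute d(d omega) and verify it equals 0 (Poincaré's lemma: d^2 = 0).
d(d omega) = 0

Step 1: d omega = sum_{i<j} (∂f_j/∂x_i - ∂f_i/∂x_j) dx_i ∧ dx_j:
  coeff of dx ∧ dy: -z
  coeff of dx ∧ dz: 6*x - y - z
  coeff of dy ∧ dz: 2*y
Step 2: Apply d again to each 2-form coefficient. The only possible 3-form in R^3 is dx ∧ dy ∧ dz, with coefficient
  ∂(coeff of dy∧dz)/∂x - ∂(coeff of dx∧dz)/∂y + ∂(coeff of dx∧dy)/∂z
  = ∂/∂x (2*y) - ∂/∂y (6*x - y - z) + ∂/∂z (-z).
Each of these terms simplifies to sums of mixed partials that cancel in pairs. The result is 0 (by equality of mixed partials for smooth functions — Schwarz / Clairaut).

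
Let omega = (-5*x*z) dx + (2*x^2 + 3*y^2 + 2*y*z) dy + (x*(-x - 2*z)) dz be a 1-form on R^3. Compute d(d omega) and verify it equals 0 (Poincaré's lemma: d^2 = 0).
d(d omega) = 0

Step 1: d omega = sum_{i<j} (∂f_j/∂x_i - ∂f_i/∂x_j) dx_i ∧ dx_j:
  coeff of dx ∧ dy: 4*x
  coeff of dx ∧ dz: 3*x - 2*z
  coeff of dy ∧ dz: -2*y
Step 2: Apply d again to each 2-form coefficient. The only possible 3-form in R^3 is dx ∧ dy ∧ dz, with coefficient
  ∂(coeff of dy∧dz)/∂x - ∂(coeff of dx∧dz)/∂y + ∂(coeff of dx∧dy)/∂z
  = ∂/∂x (-2*y) - ∂/∂y (3*x - 2*z) + ∂/∂z (4*x).
Each of these terms simplifies to sums of mixed partials that cancel in pairs. The result is 0 (by equality of mixed partials for smooth functions — Schwarz / Clairaut).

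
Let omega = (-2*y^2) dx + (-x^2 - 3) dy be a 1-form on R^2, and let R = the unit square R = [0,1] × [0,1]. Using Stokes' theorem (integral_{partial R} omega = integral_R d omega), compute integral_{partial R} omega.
integral_(partial R) omega = 1

Stokes: integral_partial_R omega = integral_R d omega with d omega = (∂Q/∂x - ∂P/∂y) dx ∧ dy.
  ∂Q/∂x = -2*x
  ∂P/∂y = -4*y
  integrand = ∂Q/∂x - ∂P/∂y = -2*x + 4*y.
Integrating over R: integral_0^1 integral_0^1 (-2*x + 4*y) dx dy = 1.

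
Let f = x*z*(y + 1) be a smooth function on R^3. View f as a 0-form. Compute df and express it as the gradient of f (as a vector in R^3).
df = (z*(y + 1)) dx + (x*z) dy + (x*(y + 1)) dz; grad f = (z*(y + 1), x*z, x*(y + 1))

For a 0-form f, d f = (∂f/∂x) dx + (∂f/∂y) dy + (∂f/∂z) dz. The components of the vector representation are exactly the entries of grad f in Cartesian coordinates:
  ∂f/∂x = z*(y + 1)
  ∂f/∂y = x*z
  ∂f/∂z = x*(y + 1).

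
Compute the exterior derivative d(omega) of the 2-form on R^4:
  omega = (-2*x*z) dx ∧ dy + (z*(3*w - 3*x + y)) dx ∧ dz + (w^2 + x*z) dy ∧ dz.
d(omega) = (-2*x) dx ∧ dy ∧ dz + (3*z) dx ∧ dz ∧ dw + (2*w) dy ∧ dz ∧ dw

For a 2-form omega = sum_{i<j} g_{ij} dx_i ∧ dx_j, the exterior derivative is
  d(omega) = sum_{i<j} d(g_{ij}) ∧ dx_i ∧ dx_j = sum_{i<j, k} (∂g_{ij}/∂x_k) dx_k ∧ dx_i ∧ dx_j.
Expand each term, using dx_k ∧ dx_i ∧ dx_j = sgn(permutation) dx_{(a)} ∧ dx_{(b)} ∧ dx_{(c)} with (a < b < c) sorted:
  d(-2*x*z) includes (∂/∂z)(-2*x*z) dz = (-2*x) dz, which multiplied by dx ∧ dy gives (-2*x) dx ∧ dy ∧ dz
  d(z*(3*w - 3*x + y)) includes (∂/∂y)(z*(3*w - 3*x + y)) dy = (z) dy, which multiplied by dx ∧ dz gives (-z) dx ∧ dy ∧ dz
  d(z*(3*w - 3*x + y)) includes (∂/∂w)(z*(3*w - 3*x + y)) dw = (3*z) dw, which multiplied by dx ∧ dz gives (3*z) dx ∧ dz ∧ dw
  d(w^2 + x*z) includes (∂/∂x)(w^2 + x*z) dx = (z) dx, which multiplied by dy ∧ dz gives (z) dx ∧ dy ∧ dz
  d(w^2 + x*z) includes (∂/∂w)(w^2 + x*z) dw = (2*w) dw, which multiplied by dy ∧ dz gives (2*w) dy ∧ dz ∧ dw
Collecting like 3-forms: d(omega) = (-2*x) dx ∧ dy ∧ dz + (3*z) dx ∧ dz ∧ dw + (2*w) dy ∧ dz ∧ dw.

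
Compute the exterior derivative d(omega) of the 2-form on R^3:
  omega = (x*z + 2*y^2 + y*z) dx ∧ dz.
d(omega) = (-4*y - z) dx ∧ dy ∧ dz

For a 2-form omega = sum_{i<j} g_{ij} dx_i ∧ dx_j, the exterior derivative is
  d(omega) = sum_{i<j} d(g_{ij}) ∧ dx_i ∧ dx_j = sum_{i<j, k} (∂g_{ij}/∂x_k) dx_k ∧ dx_i ∧ dx_j.
Expand each term, using dx_k ∧ dx_i ∧ dx_j = sgn(permutation) dx_{(a)} ∧ dx_{(b)} ∧ dx_{(c)} with (a < b < c) sorted:
  d(x*z + 2*y^2 + y*z) includes (∂/∂y)(x*z + 2*y^2 + y*z) dy = (4*y + z) dy, which multiplied by dx ∧ dz gives (-4*y - z) dx ∧ dy ∧ dz
Collecting like 3-forms: d(omega) = (-4*y - z) dx ∧ dy ∧ dz.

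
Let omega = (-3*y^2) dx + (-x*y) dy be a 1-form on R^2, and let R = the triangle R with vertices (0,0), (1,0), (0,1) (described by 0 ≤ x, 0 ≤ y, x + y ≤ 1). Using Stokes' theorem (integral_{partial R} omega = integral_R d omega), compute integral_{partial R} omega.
integral_(partial R) omega = 5/6

Stokes: integral_partial_R omega = integral_R d omega with d omega = (∂Q/∂x - ∂P/∂y) dx ∧ dy.
  ∂Q/∂x = -y
  ∂P/∂y = -6*y
  integrand = ∂Q/∂x - ∂P/∂y = 5*y.
Integrating over R: integral_0^1 integral_0^{1-x} (5*y) dy dx = 5/6.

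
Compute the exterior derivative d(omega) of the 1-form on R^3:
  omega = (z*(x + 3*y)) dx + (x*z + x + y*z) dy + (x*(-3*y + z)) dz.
d(omega) = (1 - 2*z) dx ∧ dy + (-x - 6*y + z) dx ∧ dz + (-4*x - y) dy ∧ dz

For a 1-form omega = sum_i f_i dx_i, the exterior derivative is
  d(omega) = sum_{i < j} (∂f_j/∂x_i - ∂f_i/∂x_j) dx_i ∧ dx_j.
  coefficient of dx ∧ dy: ∂f_2/∂x - ∂f_1/∂y = ∂(x*z + x + y*z)/∂x - ∂(z*(x + 3*y))/∂y = 1 - 2*z
  coefficient of dx ∧ dz: ∂f_3/∂x - ∂f_1/∂z = ∂(x*(-3*y + z))/∂x - ∂(z*(x + 3*y))/∂z = -x - 6*y + z
  coefficient of dy ∧ dz: ∂f_3/∂y - ∂f_2/∂z = ∂(x*(-3*y + z))/∂y - ∂(x*z + x + y*z)/∂z = -4*x - y
Assembling: d(omega) = (1 - 2*z) dx ∧ dy + (-x - 6*y + z) dx ∧ dz + (-4*x - y) dy ∧ dz.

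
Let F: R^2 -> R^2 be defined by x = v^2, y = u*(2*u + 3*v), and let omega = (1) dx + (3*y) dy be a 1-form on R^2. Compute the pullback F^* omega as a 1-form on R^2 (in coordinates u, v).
F^* omega = (3*u*(8*u^2 + 18*u*v + 9*v^2)) du + (18*u^3 + 27*u^2*v + 2*v) dv

Using F^*(f dg) = (f ∘ F) d(g ∘ F), substitute each coordinate x_i by F_i(u, v) in f_i, and replace dx_i by d F_i = (∂F_i/∂u) du + (∂F_i/∂v) dv.
  For the x component: f_1(F) = 1; d F_1 = (0) du + (2*v) dv
  For the y component: f_2(F) = 3*u*(2*u + 3*v); d F_2 = (4*u + 3*v) du + (3*u) dv
Combining and collecting du, dv coefficients:
  coeff of du: 3*u*(8*u^2 + 18*u*v + 9*v^2)
  coeff of dv: 18*u^3 + 27*u^2*v + 2*v
F^* omega = (3*u*(8*u^2 + 18*u*v + 9*v^2)) du + (18*u^3 + 27*u^2*v + 2*v) dv.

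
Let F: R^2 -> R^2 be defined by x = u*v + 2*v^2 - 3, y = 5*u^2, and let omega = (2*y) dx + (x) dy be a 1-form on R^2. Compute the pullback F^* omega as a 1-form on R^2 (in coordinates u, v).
F^* omega = (10*u*(2*u*v + 2*v^2 - 3)) du + (10*u^2*(u + 4*v)) dv

Using F^*(f dg) = (f ∘ F) d(g ∘ F), substitute each coordinate x_i by F_i(u, v) in f_i, and replace dx_i by d F_i = (∂F_i/∂u) du + (∂F_i/∂v) dv.
  For the x component: f_1(F) = 10*u^2; d F_1 = (v) du + (u + 4*v) dv
  For the y component: f_2(F) = u*v + 2*v^2 - 3; d F_2 = (10*u) du + (0) dv
Combining and collecting du, dv coefficients:
  coeff of du: 10*u*(2*u*v + 2*v^2 - 3)
  coeff of dv: 10*u^2*(u + 4*v)
F^* omega = (10*u*(2*u*v + 2*v^2 - 3)) du + (10*u^2*(u + 4*v)) dv.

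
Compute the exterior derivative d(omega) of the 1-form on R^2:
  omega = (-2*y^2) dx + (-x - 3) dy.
d(omega) = (4*y - 1) dx ∧ dy

For a 1-form omega = sum_i f_i dx_i, the exterior derivative is
  d(omega) = sum_{i < j} (∂f_j/∂x_i - ∂f_i/∂x_j) dx_i ∧ dx_j.
  coefficient of dx ∧ dy: ∂f_2/∂x - ∂f_1/∂y = ∂(-x - 3)/∂x - ∂(-2*y^2)/∂y = 4*y - 1
Assembling: d(omega) = (4*y - 1) dx ∧ dy.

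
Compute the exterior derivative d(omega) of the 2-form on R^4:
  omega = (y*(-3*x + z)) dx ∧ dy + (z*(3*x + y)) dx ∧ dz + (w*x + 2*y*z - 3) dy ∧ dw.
d(omega) = (y - z) dx ∧ dy ∧ dz + (w) dx ∧ dy ∧ dw + (-2*y) dy ∧ dz ∧ dw

For a 2-form omega = sum_{i<j} g_{ij} dx_i ∧ dx_j, the exterior derivative is
  d(omega) = sum_{i<j} d(g_{ij}) ∧ dx_i ∧ dx_j = sum_{i<j, k} (∂g_{ij}/∂x_k) dx_k ∧ dx_i ∧ dx_j.
Expand each term, using dx_k ∧ dx_i ∧ dx_j = sgn(permutation) dx_{(a)} ∧ dx_{(b)} ∧ dx_{(c)} with (a < b < c) sorted:
  d(y*(-3*x + z)) includes (∂/∂z)(y*(-3*x + z)) dz = (y) dz, which multiplied by dx ∧ dy gives (y) dx ∧ dy ∧ dz
  d(z*(3*x + y)) includes (∂/∂y)(z*(3*x + y)) dy = (z) dy, which multiplied by dx ∧ dz gives (-z) dx ∧ dy ∧ dz
  d(w*x + 2*y*z - 3) includes (∂/∂x)(w*x + 2*y*z - 3) dx = (w) dx, which multiplied by dy ∧ dw gives (w) dx ∧ dy ∧ dw
  d(w*x + 2*y*z - 3) includes (∂/∂z)(w*x + 2*y*z - 3) dz = (2*y) dz, which multiplied by dy ∧ dw gives (-2*y) dy ∧ dz ∧ dw
Collecting like 3-forms: d(omega) = (y - z) dx ∧ dy ∧ dz + (w) dx ∧ dy ∧ dw + (-2*y) dy ∧ dz ∧ dw.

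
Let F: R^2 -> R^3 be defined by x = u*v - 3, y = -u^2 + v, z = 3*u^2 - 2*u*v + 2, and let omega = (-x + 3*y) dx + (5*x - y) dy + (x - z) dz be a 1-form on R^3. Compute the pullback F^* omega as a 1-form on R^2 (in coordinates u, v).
F^* omega = (-20*u^3 + 11*u^2*v - 7*u*v^2 + 2*u*v + 3*v^2 + 13*v) du + (3*u^3 - 7*u^2*v + u^2 + 8*u*v + 13*u - v - 15) dv

Using F^*(f dg) = (f ∘ F) d(g ∘ F), substitute each coordinate x_i by F_i(u, v) in f_i, and replace dx_i by d F_i = (∂F_i/∂u) du + (∂F_i/∂v) dv.
  For the x component: f_1(F) = -3*u^2 - u*v + 3*v + 3; d F_1 = (v) du + (u) dv
  For the y component: f_2(F) = u^2 + 5*u*v - v - 15; d F_2 = (-2*u) du + (1) dv
  For the z component: f_3(F) = -3*u^2 + 3*u*v - 5; d F_3 = (6*u - 2*v) du + (-2*u) dv
Combining and collecting du, dv coefficients:
  coeff of du: -20*u^3 + 11*u^2*v - 7*u*v^2 + 2*u*v + 3*v^2 + 13*v
  coeff of dv: 3*u^3 - 7*u^2*v + u^2 + 8*u*v + 13*u - v - 15
F^* omega = (-20*u^3 + 11*u^2*v - 7*u*v^2 + 2*u*v + 3*v^2 + 13*v) du + (3*u^3 - 7*u^2*v + u^2 + 8*u*v + 13*u - v - 15) dv.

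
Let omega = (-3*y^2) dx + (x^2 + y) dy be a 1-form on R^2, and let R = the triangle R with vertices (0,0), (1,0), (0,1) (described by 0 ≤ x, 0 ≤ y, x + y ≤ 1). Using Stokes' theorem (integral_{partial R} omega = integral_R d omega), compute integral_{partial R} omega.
integral_(partial R) omega = 4/3

Stokes: integral_partial_R omega = integral_R d omega with d omega = (∂Q/∂x - ∂P/∂y) dx ∧ dy.
  ∂Q/∂x = 2*x
  ∂P/∂y = -6*y
  integrand = ∂Q/∂x - ∂P/∂y = 2*x + 6*y.
Integrating over R: integral_0^1 integral_0^{1-x} (2*x + 6*y) dy dx = 4/3.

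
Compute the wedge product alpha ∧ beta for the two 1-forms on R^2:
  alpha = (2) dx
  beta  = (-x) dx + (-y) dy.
alpha ∧ beta = (-2*y) dx ∧ dy

Distribute the wedge, using dx_i ∧ dx_j = -dx_j ∧ dx_i and dx_i ∧ dx_i = 0. For each pair (i, j) with i < j, the coefficient of dx_i ∧ dx_j in alpha ∧ beta is (alpha_i * beta_j - alpha_j * beta_i). Collecting: alpha ∧ beta = (-2*y) dx ∧ dy.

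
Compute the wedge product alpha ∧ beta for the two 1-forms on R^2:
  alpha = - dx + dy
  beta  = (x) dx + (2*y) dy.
alpha ∧ beta = (-x - 2*y) dx ∧ dy

Distribute the wedge, using dx_i ∧ dx_j = -dx_j ∧ dx_i and dx_i ∧ dx_i = 0. For each pair (i, j) with i < j, the coefficient of dx_i ∧ dx_j in alpha ∧ beta is (alpha_i * beta_j - alpha_j * beta_i). Collecting: alpha ∧ beta = (-x - 2*y) dx ∧ dy.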